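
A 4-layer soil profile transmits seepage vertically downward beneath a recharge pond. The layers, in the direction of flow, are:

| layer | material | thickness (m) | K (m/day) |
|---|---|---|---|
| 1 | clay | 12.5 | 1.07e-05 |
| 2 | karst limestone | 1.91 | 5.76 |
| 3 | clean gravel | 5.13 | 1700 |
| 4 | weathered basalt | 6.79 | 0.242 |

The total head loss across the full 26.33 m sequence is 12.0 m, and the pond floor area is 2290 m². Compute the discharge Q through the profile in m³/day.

Flow is perpendicular to layering, so the layers act in series and the equivalent K is the thickness-weighted harmonic mean.
Total thickness L = 12.5 + 1.91 + 5.13 + 6.79 = 26.33 m.
Σ(b_i/K_i) = 12.5/1.07e-05 + 1.91/5.76 + 5.13/1700 + 6.79/0.242 = 1.168e+06 d.
K_eq = L / Σ(b_i/K_i) = 26.33 / 1.168e+06 = 2.254e-05 m/day.
Q = K_eq · A · (Δh/L) = 2.254e-05 × 2290 × (12.0/26.33) = 0.02352 m³/day.

0.0235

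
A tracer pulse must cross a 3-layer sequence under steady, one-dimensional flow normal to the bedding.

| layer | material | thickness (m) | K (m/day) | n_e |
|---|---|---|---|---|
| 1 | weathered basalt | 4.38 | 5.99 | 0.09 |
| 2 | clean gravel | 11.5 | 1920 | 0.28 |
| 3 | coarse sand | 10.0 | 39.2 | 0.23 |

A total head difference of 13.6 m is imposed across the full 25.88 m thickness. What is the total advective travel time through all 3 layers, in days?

With flow normal to the layers, continuity requires the same specific discharge q through every layer.
Σ(b_i/K_i) = 4.38/5.99 + 11.5/1920 + 10.0/39.2 = 0.9923 d.
q = Δh / Σ(b_i/K_i) = 13.6 / 0.9923 = 13.71 m/day.
In each layer the seepage velocity is v_i = q/n_i, so the layer transit time is t_i = b_i·n_i / q:
  layer 1 (weathered basalt): t_1 = 4.38 × 0.09 / 13.71 = 0.02876 d
  layer 2 (clean gravel): t_2 = 11.5 × 0.28 / 13.71 = 0.2349 d
  layer 3 (coarse sand): t_3 = 10.0 × 0.23 / 13.71 = 0.1678 d
Total t = Σ t_i = 0.4315 days.

0.432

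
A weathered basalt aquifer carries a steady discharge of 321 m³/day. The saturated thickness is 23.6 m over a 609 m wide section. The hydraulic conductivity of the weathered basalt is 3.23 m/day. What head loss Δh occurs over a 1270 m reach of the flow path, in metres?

Cross-sectional area A = 609 × 23.6 = 14372 m².
From Q = K·A·i, i = Q / (K·A) = 321 / (3.230 × 14372) = 0.006915.
Head loss Δh = i · L = 0.006915 × 1270 = 8.782 m.

8.78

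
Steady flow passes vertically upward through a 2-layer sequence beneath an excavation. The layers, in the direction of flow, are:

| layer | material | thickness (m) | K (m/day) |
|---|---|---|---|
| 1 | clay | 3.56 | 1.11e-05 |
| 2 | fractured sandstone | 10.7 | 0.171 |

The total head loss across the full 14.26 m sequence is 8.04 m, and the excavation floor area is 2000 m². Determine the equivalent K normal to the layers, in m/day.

4.45e-05

Flow is perpendicular to layering, so the layers act in series and the equivalent K is the thickness-weighted harmonic mean.
Total thickness L = 3.56 + 10.7 = 14.26 m.
Σ(b_i/K_i) = 3.56/1.11e-05 + 10.7/0.171 = 3.208e+05 d.
K_eq = L / Σ(b_i/K_i) = 14.26 / 3.208e+05 = 4.445e-05 m/day.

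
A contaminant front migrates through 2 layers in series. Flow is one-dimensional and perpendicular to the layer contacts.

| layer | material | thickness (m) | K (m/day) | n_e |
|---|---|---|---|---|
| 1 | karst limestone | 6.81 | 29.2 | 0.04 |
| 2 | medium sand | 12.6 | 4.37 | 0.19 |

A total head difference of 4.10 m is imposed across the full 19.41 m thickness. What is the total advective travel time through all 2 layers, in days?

2.03

With flow normal to the layers, continuity requires the same specific discharge q through every layer.
Σ(b_i/K_i) = 6.81/29.2 + 12.6/4.37 = 3.117 d.
q = Δh / Σ(b_i/K_i) = 4.10 / 3.117 = 1.316 m/day.
In each layer the seepage velocity is v_i = q/n_i, so the layer transit time is t_i = b_i·n_i / q:
  layer 1 (karst limestone): t_1 = 6.81 × 0.04 / 1.316 = 0.2071 d
  layer 2 (medium sand): t_2 = 12.6 × 0.19 / 1.316 = 1.820 d
Total t = Σ t_i = 2.027 days.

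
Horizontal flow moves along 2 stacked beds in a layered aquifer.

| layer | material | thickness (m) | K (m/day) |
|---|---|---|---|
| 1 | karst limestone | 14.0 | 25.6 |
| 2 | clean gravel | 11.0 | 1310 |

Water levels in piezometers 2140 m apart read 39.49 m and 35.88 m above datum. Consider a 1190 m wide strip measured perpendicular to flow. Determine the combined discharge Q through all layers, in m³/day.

29600

Flow is parallel to layering, so each bed carries its own Darcy discharge and the transmissivities add.
Σ(K_i·b_i) = 25.6×14.0 + 1310×11.0 = 14768 m²/day.
Hydraulic gradient i = (39.49 − 35.88) / 2140 = 3.61 / 2140 = 0.001687.
Q = Σ(K_i·b_i) · W · i = 14768 × 1190 × 0.001687 = 29647 m³/day.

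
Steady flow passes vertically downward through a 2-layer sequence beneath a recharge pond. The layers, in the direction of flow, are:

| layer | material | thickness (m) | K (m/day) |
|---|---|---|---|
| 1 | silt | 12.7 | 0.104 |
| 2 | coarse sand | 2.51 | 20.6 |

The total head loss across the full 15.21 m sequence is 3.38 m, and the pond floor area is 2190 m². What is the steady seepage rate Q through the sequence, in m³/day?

60.6

Flow is perpendicular to layering, so the layers act in series and the equivalent K is the thickness-weighted harmonic mean.
Total thickness L = 12.7 + 2.51 = 15.21 m.
Σ(b_i/K_i) = 12.7/0.104 + 2.51/20.6 = 122.2 d.
K_eq = L / Σ(b_i/K_i) = 15.21 / 122.2 = 0.1244 m/day.
Q = K_eq · A · (Δh/L) = 0.1244 × 2190 × (3.38/15.21) = 60.56 m³/day.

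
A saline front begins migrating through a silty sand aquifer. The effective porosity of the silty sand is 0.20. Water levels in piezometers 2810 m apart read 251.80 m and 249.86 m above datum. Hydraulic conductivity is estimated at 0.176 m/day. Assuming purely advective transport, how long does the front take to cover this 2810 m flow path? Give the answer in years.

Hydraulic gradient i = (251.80 − 249.86) / 2810 = 1.94 / 2810 = 0.0006904.
Darcy flux q = K · i = 0.1760 × 0.0006904 = 0.0001215 m/day.
Seepage velocity v = q / n_e = 0.0001215 / 0.20 = 0.0006075 m/day.
Travel time t = L / v = 2810 / 0.0006075 = 4.625e+06 days = 12663 years.

12700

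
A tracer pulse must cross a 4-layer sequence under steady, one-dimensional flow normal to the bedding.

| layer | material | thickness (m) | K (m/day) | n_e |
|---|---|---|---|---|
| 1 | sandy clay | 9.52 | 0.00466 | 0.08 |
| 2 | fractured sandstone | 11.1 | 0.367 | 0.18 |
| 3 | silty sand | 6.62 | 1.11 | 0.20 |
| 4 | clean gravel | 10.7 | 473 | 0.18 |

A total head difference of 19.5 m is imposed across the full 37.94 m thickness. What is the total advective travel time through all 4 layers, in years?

With flow normal to the layers, continuity requires the same specific discharge q through every layer.
Σ(b_i/K_i) = 9.52/0.00466 + 11.1/0.367 + 6.62/1.11 + 10.7/473 = 2079 d.
q = Δh / Σ(b_i/K_i) = 19.5 / 2079 = 0.009379 m/day.
In each layer the seepage velocity is v_i = q/n_i, so the layer transit time is t_i = b_i·n_i / q:
  layer 1 (sandy clay): t_1 = 9.52 × 0.08 / 0.009379 = 81.20 d
  layer 2 (fractured sandstone): t_2 = 11.1 × 0.18 / 0.009379 = 213.0 d
  layer 3 (silty sand): t_3 = 6.62 × 0.20 / 0.009379 = 141.2 d
  layer 4 (clean gravel): t_4 = 10.7 × 0.18 / 0.009379 = 205.4 d
Total t = Σ t_i = 640.8 days = 1.754 years.

1.75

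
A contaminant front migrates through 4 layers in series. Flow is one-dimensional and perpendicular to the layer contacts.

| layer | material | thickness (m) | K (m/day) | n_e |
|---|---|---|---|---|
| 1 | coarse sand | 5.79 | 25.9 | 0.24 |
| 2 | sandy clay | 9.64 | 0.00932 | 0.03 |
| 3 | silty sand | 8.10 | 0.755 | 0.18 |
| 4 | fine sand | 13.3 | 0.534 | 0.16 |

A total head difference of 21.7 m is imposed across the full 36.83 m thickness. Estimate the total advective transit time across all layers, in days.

260

With flow normal to the layers, continuity requires the same specific discharge q through every layer.
Σ(b_i/K_i) = 5.79/25.9 + 9.64/0.00932 + 8.10/0.755 + 13.3/0.534 = 1070 d.
q = Δh / Σ(b_i/K_i) = 21.7 / 1070 = 0.02028 m/day.
In each layer the seepage velocity is v_i = q/n_i, so the layer transit time is t_i = b_i·n_i / q:
  layer 1 (coarse sand): t_1 = 5.79 × 0.24 / 0.02028 = 68.53 d
  layer 2 (sandy clay): t_2 = 9.64 × 0.03 / 0.02028 = 14.26 d
  layer 3 (silty sand): t_3 = 8.10 × 0.18 / 0.02028 = 71.91 d
  layer 4 (fine sand): t_4 = 13.3 × 0.16 / 0.02028 = 104.9 d
Total t = Σ t_i = 259.6 days.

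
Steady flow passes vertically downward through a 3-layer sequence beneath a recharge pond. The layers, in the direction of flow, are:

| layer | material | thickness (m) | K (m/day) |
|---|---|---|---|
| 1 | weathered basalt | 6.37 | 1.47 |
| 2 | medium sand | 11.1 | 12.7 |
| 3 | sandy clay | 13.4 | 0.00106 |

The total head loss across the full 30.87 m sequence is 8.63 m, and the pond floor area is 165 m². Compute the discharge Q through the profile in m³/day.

0.113

Flow is perpendicular to layering, so the layers act in series and the equivalent K is the thickness-weighted harmonic mean.
Total thickness L = 6.37 + 11.1 + 13.4 = 30.87 m.
Σ(b_i/K_i) = 6.37/1.47 + 11.1/12.7 + 13.4/0.00106 = 12647 d.
K_eq = L / Σ(b_i/K_i) = 30.87 / 12647 = 0.002441 m/day.
Q = K_eq · A · (Δh/L) = 0.002441 × 165 × (8.63/30.87) = 0.1126 m³/day.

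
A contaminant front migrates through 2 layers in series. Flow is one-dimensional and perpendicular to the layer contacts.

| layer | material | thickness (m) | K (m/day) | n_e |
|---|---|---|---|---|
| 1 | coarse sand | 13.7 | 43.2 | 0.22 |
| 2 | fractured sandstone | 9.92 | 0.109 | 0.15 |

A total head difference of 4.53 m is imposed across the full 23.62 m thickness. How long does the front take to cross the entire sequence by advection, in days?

90.8

With flow normal to the layers, continuity requires the same specific discharge q through every layer.
Σ(b_i/K_i) = 13.7/43.2 + 9.92/0.109 = 91.33 d.
q = Δh / Σ(b_i/K_i) = 4.53 / 91.33 = 0.04960 m/day.
In each layer the seepage velocity is v_i = q/n_i, so the layer transit time is t_i = b_i·n_i / q:
  layer 1 (coarse sand): t_1 = 13.7 × 0.22 / 0.04960 = 60.76 d
  layer 2 (fractured sandstone): t_2 = 9.92 × 0.15 / 0.04960 = 30.00 d
Total t = Σ t_i = 90.76 days.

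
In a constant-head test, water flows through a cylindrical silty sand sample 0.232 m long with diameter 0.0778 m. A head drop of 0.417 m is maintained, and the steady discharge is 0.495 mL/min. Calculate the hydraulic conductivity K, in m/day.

Cross-sectional area A = π·(d/2)² = π × (0.0778/2)² = 0.004754 m².
Convert discharge: 0.495 mL/min = 8.250e-09 m³/s.
Darcy's law rearranged: K = Q·L / (A·Δh) = 8.250e-09 × 0.232 / (0.004754 × 0.417) = 9.655e-07 m/s = 0.08342 m/day.

0.0834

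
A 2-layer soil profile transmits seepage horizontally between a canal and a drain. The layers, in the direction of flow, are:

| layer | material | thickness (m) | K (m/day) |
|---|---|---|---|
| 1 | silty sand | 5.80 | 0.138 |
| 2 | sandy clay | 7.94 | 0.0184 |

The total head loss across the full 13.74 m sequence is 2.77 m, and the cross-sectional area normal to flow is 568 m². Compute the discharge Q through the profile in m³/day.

3.32

Flow is perpendicular to layering, so the layers act in series and the equivalent K is the thickness-weighted harmonic mean.
Total thickness L = 5.80 + 7.94 = 13.74 m.
Σ(b_i/K_i) = 5.80/0.138 + 7.94/0.0184 = 473.6 d.
K_eq = L / Σ(b_i/K_i) = 13.74 / 473.6 = 0.02901 m/day.
Q = K_eq · A · (Δh/L) = 0.02901 × 568 × (2.77/13.74) = 3.322 m³/day.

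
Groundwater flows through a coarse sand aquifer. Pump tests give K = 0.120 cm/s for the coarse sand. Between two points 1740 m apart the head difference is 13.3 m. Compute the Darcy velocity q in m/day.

Convert K: 0.120 cm/s × 864 = 103.7 m/day.
Hydraulic gradient i = Δh / L = 13.3 / 1740 = 0.007644.
Specific discharge q = K · i = 103.7 × 0.007644 = 0.7925 m/day.

0.792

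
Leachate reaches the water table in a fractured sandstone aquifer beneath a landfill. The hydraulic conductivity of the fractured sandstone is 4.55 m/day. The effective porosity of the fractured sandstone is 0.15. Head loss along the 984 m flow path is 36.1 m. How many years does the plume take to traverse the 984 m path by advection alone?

2.42

Hydraulic gradient i = Δh / L = 36.1 / 984 = 0.03669.
Darcy flux q = K · i = 4.550 × 0.03669 = 0.1669 m/day.
Seepage velocity v = q / n_e = 0.1669 / 0.15 = 1.113 m/day.
Travel time t = L / v = 984 / 1.113 = 884.2 days = 2.421 years.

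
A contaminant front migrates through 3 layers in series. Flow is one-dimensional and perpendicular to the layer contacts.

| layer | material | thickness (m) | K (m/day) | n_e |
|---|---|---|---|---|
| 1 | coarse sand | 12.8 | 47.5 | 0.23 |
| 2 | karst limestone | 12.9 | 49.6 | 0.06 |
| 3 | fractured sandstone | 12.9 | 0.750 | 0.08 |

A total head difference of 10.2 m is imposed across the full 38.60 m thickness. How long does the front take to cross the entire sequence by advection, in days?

8.26

With flow normal to the layers, continuity requires the same specific discharge q through every layer.
Σ(b_i/K_i) = 12.8/47.5 + 12.9/49.6 + 12.9/0.750 = 17.73 d.
q = Δh / Σ(b_i/K_i) = 10.2 / 17.73 = 0.5753 m/day.
In each layer the seepage velocity is v_i = q/n_i, so the layer transit time is t_i = b_i·n_i / q:
  layer 1 (coarse sand): t_1 = 12.8 × 0.23 / 0.5753 = 5.117 d
  layer 2 (karst limestone): t_2 = 12.9 × 0.06 / 0.5753 = 1.345 d
  layer 3 (fractured sandstone): t_3 = 12.9 × 0.08 / 0.5753 = 1.794 d
Total t = Σ t_i = 8.256 days.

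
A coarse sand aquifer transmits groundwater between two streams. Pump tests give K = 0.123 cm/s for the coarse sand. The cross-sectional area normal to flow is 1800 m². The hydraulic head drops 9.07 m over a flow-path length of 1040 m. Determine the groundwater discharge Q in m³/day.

1670

Convert K: 0.123 cm/s × 864 = 106.3 m/day.
Hydraulic gradient i = Δh / L = 9.07 / 1040 = 0.008721.
Darcy's law: Q = K · A · i = 106.3 × 1800 × 0.008721 = 1668 m³/day.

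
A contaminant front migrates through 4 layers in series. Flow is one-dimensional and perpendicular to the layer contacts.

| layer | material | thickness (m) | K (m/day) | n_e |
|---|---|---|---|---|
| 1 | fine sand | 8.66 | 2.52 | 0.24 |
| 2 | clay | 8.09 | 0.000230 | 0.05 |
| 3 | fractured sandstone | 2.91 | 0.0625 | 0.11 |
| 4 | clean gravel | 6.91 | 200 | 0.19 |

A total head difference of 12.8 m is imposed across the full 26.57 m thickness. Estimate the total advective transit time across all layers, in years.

With flow normal to the layers, continuity requires the same specific discharge q through every layer.
Σ(b_i/K_i) = 8.66/2.52 + 8.09/0.000230 + 2.91/0.0625 + 6.91/200 = 35224 d.
q = Δh / Σ(b_i/K_i) = 12.8 / 35224 = 0.0003634 m/day.
In each layer the seepage velocity is v_i = q/n_i, so the layer transit time is t_i = b_i·n_i / q:
  layer 1 (fine sand): t_1 = 8.66 × 0.24 / 0.0003634 = 5719 d
  layer 2 (clay): t_2 = 8.09 × 0.05 / 0.0003634 = 1113 d
  layer 3 (fractured sandstone): t_3 = 2.91 × 0.11 / 0.0003634 = 880.9 d
  layer 4 (clean gravel): t_4 = 6.91 × 0.19 / 0.0003634 = 3613 d
Total t = Σ t_i = 11326 days = 31.01 years.

31.0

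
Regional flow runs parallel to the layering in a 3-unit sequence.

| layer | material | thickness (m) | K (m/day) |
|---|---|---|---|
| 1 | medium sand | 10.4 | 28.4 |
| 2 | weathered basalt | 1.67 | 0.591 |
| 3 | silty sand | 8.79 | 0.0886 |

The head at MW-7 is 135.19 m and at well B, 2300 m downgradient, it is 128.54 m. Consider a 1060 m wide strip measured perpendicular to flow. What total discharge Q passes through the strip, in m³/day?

Flow is parallel to layering, so each bed carries its own Darcy discharge and the transmissivities add.
Σ(K_i·b_i) = 28.4×10.4 + 0.591×1.67 + 0.0886×8.79 = 297.1 m²/day.
Hydraulic gradient i = (135.19 − 128.54) / 2300 = 6.65 / 2300 = 0.002891.
Q = Σ(K_i·b_i) · W · i = 297.1 × 1060 × 0.002891 = 910.6 m³/day.

911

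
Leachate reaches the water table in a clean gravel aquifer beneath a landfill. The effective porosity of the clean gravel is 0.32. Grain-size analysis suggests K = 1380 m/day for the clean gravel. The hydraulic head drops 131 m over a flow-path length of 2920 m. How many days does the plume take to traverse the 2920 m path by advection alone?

15.1

Hydraulic gradient i = Δh / L = 131 / 2920 = 0.04486.
Darcy flux q = K · i = 1380 × 0.04486 = 61.91 m/day.
Seepage velocity v = q / n_e = 61.91 / 0.32 = 193.5 m/day.
Travel time t = L / v = 2920 / 193.5 = 15.09 days.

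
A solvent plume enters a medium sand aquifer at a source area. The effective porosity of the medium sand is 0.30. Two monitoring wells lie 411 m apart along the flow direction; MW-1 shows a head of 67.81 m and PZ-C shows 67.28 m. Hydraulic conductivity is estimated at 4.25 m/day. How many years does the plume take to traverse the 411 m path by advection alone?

61.6

Hydraulic gradient i = (67.81 − 67.28) / 411 = 0.53 / 411 = 0.001290.
Darcy flux q = K · i = 4.250 × 0.001290 = 0.005481 m/day.
Seepage velocity v = q / n_e = 0.005481 / 0.30 = 0.01827 m/day.
Travel time t = L / v = 411 / 0.01827 = 22498 days = 61.60 years.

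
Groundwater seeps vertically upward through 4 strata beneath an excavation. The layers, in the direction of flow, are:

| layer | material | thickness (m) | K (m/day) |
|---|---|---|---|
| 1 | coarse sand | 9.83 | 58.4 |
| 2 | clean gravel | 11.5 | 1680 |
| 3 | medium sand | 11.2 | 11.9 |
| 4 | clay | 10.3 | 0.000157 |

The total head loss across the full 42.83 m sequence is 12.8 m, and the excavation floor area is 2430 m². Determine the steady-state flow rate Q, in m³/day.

0.474

Flow is perpendicular to layering, so the layers act in series and the equivalent K is the thickness-weighted harmonic mean.
Total thickness L = 9.83 + 11.5 + 11.2 + 10.3 = 42.83 m.
Σ(b_i/K_i) = 9.83/58.4 + 11.5/1680 + 11.2/11.9 + 10.3/0.000157 = 65606 d.
K_eq = L / Σ(b_i/K_i) = 42.83 / 65606 = 0.0006528 m/day.
Q = K_eq · A · (Δh/L) = 0.0006528 × 2430 × (12.8/42.83) = 0.4741 m³/day.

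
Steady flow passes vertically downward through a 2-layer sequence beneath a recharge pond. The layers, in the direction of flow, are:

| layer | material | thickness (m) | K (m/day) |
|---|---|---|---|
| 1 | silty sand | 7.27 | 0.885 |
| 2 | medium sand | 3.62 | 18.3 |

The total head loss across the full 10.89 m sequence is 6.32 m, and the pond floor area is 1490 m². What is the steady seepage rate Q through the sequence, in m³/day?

Flow is perpendicular to layering, so the layers act in series and the equivalent K is the thickness-weighted harmonic mean.
Total thickness L = 7.27 + 3.62 = 10.89 m.
Σ(b_i/K_i) = 7.27/0.885 + 3.62/18.3 = 8.413 d.
K_eq = L / Σ(b_i/K_i) = 10.89 / 8.413 = 1.295 m/day.
Q = K_eq · A · (Δh/L) = 1.295 × 1490 × (6.32/10.89) = 1119 m³/day.

1120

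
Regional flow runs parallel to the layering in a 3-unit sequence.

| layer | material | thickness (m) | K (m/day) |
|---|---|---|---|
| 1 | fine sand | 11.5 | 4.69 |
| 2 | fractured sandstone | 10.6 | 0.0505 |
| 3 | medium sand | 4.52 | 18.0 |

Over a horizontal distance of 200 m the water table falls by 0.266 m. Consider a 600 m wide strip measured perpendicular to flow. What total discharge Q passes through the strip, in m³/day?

108

Flow is parallel to layering, so each bed carries its own Darcy discharge and the transmissivities add.
Σ(K_i·b_i) = 4.69×11.5 + 0.0505×10.6 + 18.0×4.52 = 135.8 m²/day.
Hydraulic gradient i = Δh / L = 0.266 / 200 = 0.001330.
Q = Σ(K_i·b_i) · W · i = 135.8 × 600 × 0.001330 = 108.4 m³/day.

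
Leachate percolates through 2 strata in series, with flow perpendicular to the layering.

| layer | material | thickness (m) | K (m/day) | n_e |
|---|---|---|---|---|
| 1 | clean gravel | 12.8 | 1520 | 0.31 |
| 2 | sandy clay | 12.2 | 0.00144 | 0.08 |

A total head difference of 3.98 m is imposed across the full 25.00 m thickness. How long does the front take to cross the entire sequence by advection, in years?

With flow normal to the layers, continuity requires the same specific discharge q through every layer.
Σ(b_i/K_i) = 12.8/1520 + 12.2/0.00144 = 8472 d.
q = Δh / Σ(b_i/K_i) = 3.98 / 8472 = 0.0004698 m/day.
In each layer the seepage velocity is v_i = q/n_i, so the layer transit time is t_i = b_i·n_i / q:
  layer 1 (clean gravel): t_1 = 12.8 × 0.31 / 0.0004698 = 8447 d
  layer 2 (sandy clay): t_2 = 12.2 × 0.08 / 0.0004698 = 2078 d
Total t = Σ t_i = 10524 days = 28.81 years.

28.8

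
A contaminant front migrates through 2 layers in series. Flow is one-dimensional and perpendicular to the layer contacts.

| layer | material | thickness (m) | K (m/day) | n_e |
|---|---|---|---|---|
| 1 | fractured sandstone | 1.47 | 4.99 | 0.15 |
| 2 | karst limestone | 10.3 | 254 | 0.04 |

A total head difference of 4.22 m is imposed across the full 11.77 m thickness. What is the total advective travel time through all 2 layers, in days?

0.0502

With flow normal to the layers, continuity requires the same specific discharge q through every layer.
Σ(b_i/K_i) = 1.47/4.99 + 10.3/254 = 0.3351 d.
q = Δh / Σ(b_i/K_i) = 4.22 / 0.3351 = 12.59 m/day.
In each layer the seepage velocity is v_i = q/n_i, so the layer transit time is t_i = b_i·n_i / q:
  layer 1 (fractured sandstone): t_1 = 1.47 × 0.15 / 12.59 = 0.01751 d
  layer 2 (karst limestone): t_2 = 10.3 × 0.04 / 12.59 = 0.03272 d
Total t = Σ t_i = 0.05023 days.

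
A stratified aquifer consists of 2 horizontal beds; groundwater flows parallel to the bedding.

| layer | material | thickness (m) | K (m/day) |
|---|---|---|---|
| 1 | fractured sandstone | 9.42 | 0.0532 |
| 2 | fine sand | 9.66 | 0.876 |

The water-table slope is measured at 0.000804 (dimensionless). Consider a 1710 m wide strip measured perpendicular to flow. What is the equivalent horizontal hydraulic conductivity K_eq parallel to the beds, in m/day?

0.470

Flow is parallel to layering, so each bed carries its own Darcy discharge and the transmissivities add.
Σ(K_i·b_i) = 0.0532×9.42 + 0.876×9.66 = 8.963 m²/day.
Total thickness b = 19.08 m, so K_eq = Σ(K_i·b_i)/b = 0.4698 m/day.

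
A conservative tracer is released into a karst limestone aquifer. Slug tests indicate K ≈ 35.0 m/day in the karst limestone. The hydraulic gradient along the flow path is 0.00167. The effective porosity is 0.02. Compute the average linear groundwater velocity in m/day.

2.92

Hydraulic gradient i = 0.00167.
Darcy flux q = K · i = 35.00 × 0.001670 = 0.05845 m/day.
Seepage velocity v = q / n_e = 0.05845 / 0.02 = 2.922 m/day.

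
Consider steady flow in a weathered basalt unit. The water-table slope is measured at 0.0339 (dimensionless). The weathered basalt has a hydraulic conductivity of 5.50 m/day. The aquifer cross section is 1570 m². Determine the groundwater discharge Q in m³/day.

293

Hydraulic gradient i = 0.0339.
Darcy's law: Q = K · A · i = 5.500 × 1570 × 0.03390 = 292.7 m³/day.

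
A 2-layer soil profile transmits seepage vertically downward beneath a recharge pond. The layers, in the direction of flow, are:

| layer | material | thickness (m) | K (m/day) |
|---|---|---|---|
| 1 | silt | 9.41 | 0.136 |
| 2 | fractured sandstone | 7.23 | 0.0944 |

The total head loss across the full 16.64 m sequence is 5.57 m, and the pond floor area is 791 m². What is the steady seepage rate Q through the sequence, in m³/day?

30.2

Flow is perpendicular to layering, so the layers act in series and the equivalent K is the thickness-weighted harmonic mean.
Total thickness L = 9.41 + 7.23 = 16.64 m.
Σ(b_i/K_i) = 9.41/0.136 + 7.23/0.0944 = 145.8 d.
K_eq = L / Σ(b_i/K_i) = 16.64 / 145.8 = 0.1141 m/day.
Q = K_eq · A · (Δh/L) = 0.1141 × 791 × (5.57/16.64) = 30.22 m³/day.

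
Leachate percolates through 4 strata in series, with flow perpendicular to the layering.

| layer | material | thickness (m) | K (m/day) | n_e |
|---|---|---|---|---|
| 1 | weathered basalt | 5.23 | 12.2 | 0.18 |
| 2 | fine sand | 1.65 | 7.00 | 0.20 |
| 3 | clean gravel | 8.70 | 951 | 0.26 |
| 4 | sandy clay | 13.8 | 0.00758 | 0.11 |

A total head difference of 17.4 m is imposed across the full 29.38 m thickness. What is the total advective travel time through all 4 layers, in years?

With flow normal to the layers, continuity requires the same specific discharge q through every layer.
Σ(b_i/K_i) = 5.23/12.2 + 1.65/7.00 + 8.70/951 + 13.8/0.00758 = 1821 d.
q = Δh / Σ(b_i/K_i) = 17.4 / 1821 = 0.009554 m/day.
In each layer the seepage velocity is v_i = q/n_i, so the layer transit time is t_i = b_i·n_i / q:
  layer 1 (weathered basalt): t_1 = 5.23 × 0.18 / 0.009554 = 98.54 d
  layer 2 (fine sand): t_2 = 1.65 × 0.20 / 0.009554 = 34.54 d
  layer 3 (clean gravel): t_3 = 8.70 × 0.26 / 0.009554 = 236.8 d
  layer 4 (sandy clay): t_4 = 13.8 × 0.11 / 0.009554 = 158.9 d
Total t = Σ t_i = 528.7 days = 1.448 years.

1.45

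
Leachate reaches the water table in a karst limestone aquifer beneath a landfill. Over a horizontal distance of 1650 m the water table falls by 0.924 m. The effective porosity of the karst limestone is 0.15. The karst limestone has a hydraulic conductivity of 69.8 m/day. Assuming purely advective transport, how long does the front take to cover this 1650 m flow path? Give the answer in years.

Hydraulic gradient i = Δh / L = 0.924 / 1650 = 0.0005600.
Darcy flux q = K · i = 69.80 × 0.0005600 = 0.03909 m/day.
Seepage velocity v = q / n_e = 0.03909 / 0.15 = 0.2606 m/day.
Travel time t = L / v = 1650 / 0.2606 = 6332 days = 17.34 years.

17.3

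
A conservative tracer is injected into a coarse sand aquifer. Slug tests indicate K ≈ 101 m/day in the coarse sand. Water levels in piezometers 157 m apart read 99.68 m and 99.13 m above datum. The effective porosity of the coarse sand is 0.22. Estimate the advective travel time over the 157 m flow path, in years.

Hydraulic gradient i = (99.68 − 99.13) / 157 = 0.55 / 157 = 0.003503.
Darcy flux q = K · i = 101.0 × 0.003503 = 0.3538 m/day.
Seepage velocity v = q / n_e = 0.3538 / 0.22 = 1.608 m/day.
Travel time t = L / v = 157 / 1.608 = 97.62 days = 0.2673 years.

0.267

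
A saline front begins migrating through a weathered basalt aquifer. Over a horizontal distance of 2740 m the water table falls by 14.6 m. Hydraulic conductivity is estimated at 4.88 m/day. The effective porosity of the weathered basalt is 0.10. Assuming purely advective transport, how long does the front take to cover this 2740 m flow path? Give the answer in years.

Hydraulic gradient i = Δh / L = 14.6 / 2740 = 0.005328.
Darcy flux q = K · i = 4.880 × 0.005328 = 0.02600 m/day.
Seepage velocity v = q / n_e = 0.02600 / 0.10 = 0.2600 m/day.
Travel time t = L / v = 2740 / 0.2600 = 10537 days = 28.85 years.

28.8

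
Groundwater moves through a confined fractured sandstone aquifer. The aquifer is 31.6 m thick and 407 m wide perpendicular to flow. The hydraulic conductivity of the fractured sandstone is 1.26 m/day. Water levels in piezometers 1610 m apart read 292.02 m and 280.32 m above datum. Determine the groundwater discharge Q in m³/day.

Cross-sectional area A = 407 × 31.6 = 12861 m².
Hydraulic gradient i = (292.02 − 280.32) / 1610 = 11.7 / 1610 = 0.007267.
Darcy's law: Q = K · A · i = 1.260 × 12861 × 0.007267 = 117.8 m³/day.

118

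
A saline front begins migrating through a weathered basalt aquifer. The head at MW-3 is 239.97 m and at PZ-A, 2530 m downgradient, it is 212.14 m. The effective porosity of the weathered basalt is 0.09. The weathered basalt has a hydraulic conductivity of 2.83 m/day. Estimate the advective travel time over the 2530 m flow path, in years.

Hydraulic gradient i = (239.97 − 212.14) / 2530 = 27.83 / 2530 = 0.01100.
Darcy flux q = K · i = 2.830 × 0.01100 = 0.03113 m/day.
Seepage velocity v = q / n_e = 0.03113 / 0.09 = 0.3459 m/day.
Travel time t = L / v = 2530 / 0.3459 = 7314 days = 20.03 years.

20.0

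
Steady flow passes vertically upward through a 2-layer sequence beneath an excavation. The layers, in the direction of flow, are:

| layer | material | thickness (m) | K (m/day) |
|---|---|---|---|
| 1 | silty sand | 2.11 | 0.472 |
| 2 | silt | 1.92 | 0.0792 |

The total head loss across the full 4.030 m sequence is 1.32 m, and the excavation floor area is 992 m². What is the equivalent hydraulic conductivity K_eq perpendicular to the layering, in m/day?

Flow is perpendicular to layering, so the layers act in series and the equivalent K is the thickness-weighted harmonic mean.
Total thickness L = 2.11 + 1.92 = 4.030 m.
Σ(b_i/K_i) = 2.11/0.472 + 1.92/0.0792 = 28.71 d.
K_eq = L / Σ(b_i/K_i) = 4.030 / 28.71 = 0.1404 m/day.

0.140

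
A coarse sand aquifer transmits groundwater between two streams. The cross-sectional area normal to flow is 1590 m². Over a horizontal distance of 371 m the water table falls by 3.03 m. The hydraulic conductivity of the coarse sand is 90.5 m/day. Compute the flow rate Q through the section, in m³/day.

1180

Hydraulic gradient i = Δh / L = 3.03 / 371 = 0.008167.
Darcy's law: Q = K · A · i = 90.50 × 1590 × 0.008167 = 1175 m³/day.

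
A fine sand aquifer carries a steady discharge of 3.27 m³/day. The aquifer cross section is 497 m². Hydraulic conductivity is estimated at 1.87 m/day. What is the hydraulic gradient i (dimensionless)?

0.00352

From Q = K·A·i, i = Q / (K·A) = 3.27 / (1.870 × 497.0) = 0.003518.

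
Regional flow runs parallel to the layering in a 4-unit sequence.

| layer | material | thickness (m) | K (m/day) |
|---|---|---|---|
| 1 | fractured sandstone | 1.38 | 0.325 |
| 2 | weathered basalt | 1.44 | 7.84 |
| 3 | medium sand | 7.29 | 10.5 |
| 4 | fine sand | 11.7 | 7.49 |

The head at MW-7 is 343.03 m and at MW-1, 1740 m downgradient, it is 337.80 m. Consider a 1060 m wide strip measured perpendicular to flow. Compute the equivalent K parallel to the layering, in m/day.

8.07

Flow is parallel to layering, so each bed carries its own Darcy discharge and the transmissivities add.
Σ(K_i·b_i) = 0.325×1.38 + 7.84×1.44 + 10.5×7.29 + 7.49×11.7 = 175.9 m²/day.
Total thickness b = 21.81 m, so K_eq = Σ(K_i·b_i)/b = 8.066 m/day.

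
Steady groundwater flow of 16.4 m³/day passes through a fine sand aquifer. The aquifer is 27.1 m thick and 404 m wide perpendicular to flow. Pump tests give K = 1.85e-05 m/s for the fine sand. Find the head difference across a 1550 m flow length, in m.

1.45

Convert K: 1.85e-05 m/s × 86400 = 1.598 m/day.
Cross-sectional area A = 404 × 27.1 = 10948 m².
From Q = K·A·i, i = Q / (K·A) = 16.4 / (1.598 × 10948) = 0.0009371.
Head loss Δh = i · L = 0.0009371 × 1550 = 1.453 m.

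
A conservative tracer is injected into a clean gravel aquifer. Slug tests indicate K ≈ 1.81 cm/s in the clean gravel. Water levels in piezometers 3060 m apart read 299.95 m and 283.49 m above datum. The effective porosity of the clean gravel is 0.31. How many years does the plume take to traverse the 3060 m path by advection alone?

Convert K: 1.81 cm/s × 864 = 1564 m/day.
Hydraulic gradient i = (299.95 − 283.49) / 3060 = 16.46 / 3060 = 0.005379.
Darcy flux q = K · i = 1564 × 0.005379 = 8.412 m/day.
Seepage velocity v = q / n_e = 8.412 / 0.31 = 27.14 m/day.
Travel time t = L / v = 3060 / 27.14 = 112.8 days = 0.3087 years.

0.309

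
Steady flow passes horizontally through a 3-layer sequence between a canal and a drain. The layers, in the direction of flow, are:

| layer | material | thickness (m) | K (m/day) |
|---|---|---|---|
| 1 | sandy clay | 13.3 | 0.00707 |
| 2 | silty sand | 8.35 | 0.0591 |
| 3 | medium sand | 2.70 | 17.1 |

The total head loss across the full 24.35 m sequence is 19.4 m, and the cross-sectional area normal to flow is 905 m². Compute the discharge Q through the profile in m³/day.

8.68

Flow is perpendicular to layering, so the layers act in series and the equivalent K is the thickness-weighted harmonic mean.
Total thickness L = 13.3 + 8.35 + 2.70 = 24.35 m.
Σ(b_i/K_i) = 13.3/0.00707 + 8.35/0.0591 + 2.70/17.1 = 2023 d.
K_eq = L / Σ(b_i/K_i) = 24.35 / 2023 = 0.01204 m/day.
Q = K_eq · A · (Δh/L) = 0.01204 × 905 × (19.4/24.35) = 8.680 m³/day.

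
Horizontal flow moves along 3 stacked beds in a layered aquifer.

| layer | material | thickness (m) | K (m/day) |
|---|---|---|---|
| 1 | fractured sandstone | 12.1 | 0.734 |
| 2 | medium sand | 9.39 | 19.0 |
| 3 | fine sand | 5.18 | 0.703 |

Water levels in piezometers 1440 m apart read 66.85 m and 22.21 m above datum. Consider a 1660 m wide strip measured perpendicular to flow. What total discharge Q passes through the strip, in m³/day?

9830

Flow is parallel to layering, so each bed carries its own Darcy discharge and the transmissivities add.
Σ(K_i·b_i) = 0.734×12.1 + 19.0×9.39 + 0.703×5.18 = 190.9 m²/day.
Hydraulic gradient i = (66.85 − 22.21) / 1440 = 44.64 / 1440 = 0.03100.
Q = Σ(K_i·b_i) · W · i = 190.9 × 1660 × 0.03100 = 9825 m³/day.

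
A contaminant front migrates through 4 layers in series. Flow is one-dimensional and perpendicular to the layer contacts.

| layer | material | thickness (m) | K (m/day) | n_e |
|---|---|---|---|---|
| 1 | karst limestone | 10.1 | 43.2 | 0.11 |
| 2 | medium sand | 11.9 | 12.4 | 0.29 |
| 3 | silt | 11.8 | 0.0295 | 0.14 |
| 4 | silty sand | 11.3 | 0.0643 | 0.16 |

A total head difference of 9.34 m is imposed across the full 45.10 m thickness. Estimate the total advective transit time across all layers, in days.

With flow normal to the layers, continuity requires the same specific discharge q through every layer.
Σ(b_i/K_i) = 10.1/43.2 + 11.9/12.4 + 11.8/0.0295 + 11.3/0.0643 = 576.9 d.
q = Δh / Σ(b_i/K_i) = 9.34 / 576.9 = 0.01619 m/day.
In each layer the seepage velocity is v_i = q/n_i, so the layer transit time is t_i = b_i·n_i / q:
  layer 1 (karst limestone): t_1 = 10.1 × 0.11 / 0.01619 = 68.63 d
  layer 2 (medium sand): t_2 = 11.9 × 0.29 / 0.01619 = 213.2 d
  layer 3 (silt): t_3 = 11.8 × 0.14 / 0.01619 = 102.0 d
  layer 4 (silty sand): t_4 = 11.3 × 0.16 / 0.01619 = 111.7 d
Total t = Σ t_i = 495.5 days.

496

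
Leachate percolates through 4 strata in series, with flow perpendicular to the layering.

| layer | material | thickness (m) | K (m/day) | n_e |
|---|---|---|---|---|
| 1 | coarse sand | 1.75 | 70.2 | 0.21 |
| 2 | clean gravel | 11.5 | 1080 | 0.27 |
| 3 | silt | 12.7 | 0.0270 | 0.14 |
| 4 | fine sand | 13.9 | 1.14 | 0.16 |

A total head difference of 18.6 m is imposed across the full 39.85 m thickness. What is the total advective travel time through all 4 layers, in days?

194

With flow normal to the layers, continuity requires the same specific discharge q through every layer.
Σ(b_i/K_i) = 1.75/70.2 + 11.5/1080 + 12.7/0.0270 + 13.9/1.14 = 482.6 d.
q = Δh / Σ(b_i/K_i) = 18.6 / 482.6 = 0.03854 m/day.
In each layer the seepage velocity is v_i = q/n_i, so the layer transit time is t_i = b_i·n_i / q:
  layer 1 (coarse sand): t_1 = 1.75 × 0.21 / 0.03854 = 9.535 d
  layer 2 (clean gravel): t_2 = 11.5 × 0.27 / 0.03854 = 80.56 d
  layer 3 (silt): t_3 = 12.7 × 0.14 / 0.03854 = 46.13 d
  layer 4 (fine sand): t_4 = 13.9 × 0.16 / 0.03854 = 57.70 d
Total t = Σ t_i = 193.9 days.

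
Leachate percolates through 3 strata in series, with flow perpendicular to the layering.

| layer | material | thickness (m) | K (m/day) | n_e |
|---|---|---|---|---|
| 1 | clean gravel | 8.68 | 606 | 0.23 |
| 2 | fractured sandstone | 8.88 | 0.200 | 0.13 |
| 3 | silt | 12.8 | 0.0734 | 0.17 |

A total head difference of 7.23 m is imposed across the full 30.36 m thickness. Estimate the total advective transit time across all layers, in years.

With flow normal to the layers, continuity requires the same specific discharge q through every layer.
Σ(b_i/K_i) = 8.68/606 + 8.88/0.200 + 12.8/0.0734 = 218.8 d.
q = Δh / Σ(b_i/K_i) = 7.23 / 218.8 = 0.03304 m/day.
In each layer the seepage velocity is v_i = q/n_i, so the layer transit time is t_i = b_i·n_i / q:
  layer 1 (clean gravel): t_1 = 8.68 × 0.23 / 0.03304 = 60.42 d
  layer 2 (fractured sandstone): t_2 = 8.88 × 0.13 / 0.03304 = 34.94 d
  layer 3 (silt): t_3 = 12.8 × 0.17 / 0.03304 = 65.85 d
Total t = Σ t_i = 161.2 days = 0.4414 years.

0.441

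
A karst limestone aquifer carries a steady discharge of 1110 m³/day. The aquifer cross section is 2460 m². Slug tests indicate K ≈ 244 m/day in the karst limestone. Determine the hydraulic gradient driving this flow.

0.00185

From Q = K·A·i, i = Q / (K·A) = 1110 / (244.0 × 2460) = 0.001849.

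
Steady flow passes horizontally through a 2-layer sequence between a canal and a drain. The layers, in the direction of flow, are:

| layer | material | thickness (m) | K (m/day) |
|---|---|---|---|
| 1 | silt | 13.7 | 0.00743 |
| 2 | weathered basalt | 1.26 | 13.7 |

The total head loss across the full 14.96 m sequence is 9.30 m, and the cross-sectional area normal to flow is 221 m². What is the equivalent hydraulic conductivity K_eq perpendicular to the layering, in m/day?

Flow is perpendicular to layering, so the layers act in series and the equivalent K is the thickness-weighted harmonic mean.
Total thickness L = 13.7 + 1.26 = 14.96 m.
Σ(b_i/K_i) = 13.7/0.00743 + 1.26/13.7 = 1844 d.
K_eq = L / Σ(b_i/K_i) = 14.96 / 1844 = 0.008113 m/day.

0.00811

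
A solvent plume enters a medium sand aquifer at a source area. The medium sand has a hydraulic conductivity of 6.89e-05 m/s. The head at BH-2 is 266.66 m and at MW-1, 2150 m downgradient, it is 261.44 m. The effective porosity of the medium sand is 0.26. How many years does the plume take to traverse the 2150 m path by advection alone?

Convert K: 6.89e-05 m/s × 86400 = 5.953 m/day.
Hydraulic gradient i = (266.66 − 261.44) / 2150 = 5.22 / 2150 = 0.002428.
Darcy flux q = K · i = 5.953 × 0.002428 = 0.01445 m/day.
Seepage velocity v = q / n_e = 0.01445 / 0.26 = 0.05559 m/day.
Travel time t = L / v = 2150 / 0.05559 = 38676 days = 105.9 years.

106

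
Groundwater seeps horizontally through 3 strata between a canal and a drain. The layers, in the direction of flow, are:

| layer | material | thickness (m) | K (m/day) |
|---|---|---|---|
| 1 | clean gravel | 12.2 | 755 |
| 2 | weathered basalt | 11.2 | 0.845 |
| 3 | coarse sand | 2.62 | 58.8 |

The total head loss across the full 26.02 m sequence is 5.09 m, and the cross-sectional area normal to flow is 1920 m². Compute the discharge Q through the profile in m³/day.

Flow is perpendicular to layering, so the layers act in series and the equivalent K is the thickness-weighted harmonic mean.
Total thickness L = 12.2 + 11.2 + 2.62 = 26.02 m.
Σ(b_i/K_i) = 12.2/755 + 11.2/0.845 + 2.62/58.8 = 13.32 d.
K_eq = L / Σ(b_i/K_i) = 26.02 / 13.32 = 1.954 m/day.
Q = K_eq · A · (Δh/L) = 1.954 × 1920 × (5.09/26.02) = 734.0 m³/day.

734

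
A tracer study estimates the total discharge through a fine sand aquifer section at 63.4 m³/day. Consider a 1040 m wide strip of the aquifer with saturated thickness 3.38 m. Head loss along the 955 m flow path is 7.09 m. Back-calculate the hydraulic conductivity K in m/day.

Cross-sectional area A = 1040 × 3.38 = 3515 m².
Hydraulic gradient i = Δh / L = 7.09 / 955 = 0.007424.
From Q = K·A·i, K = Q / (A·i) = 63.4 / (3515 × 0.007424) = 2.429 m/day.

2.43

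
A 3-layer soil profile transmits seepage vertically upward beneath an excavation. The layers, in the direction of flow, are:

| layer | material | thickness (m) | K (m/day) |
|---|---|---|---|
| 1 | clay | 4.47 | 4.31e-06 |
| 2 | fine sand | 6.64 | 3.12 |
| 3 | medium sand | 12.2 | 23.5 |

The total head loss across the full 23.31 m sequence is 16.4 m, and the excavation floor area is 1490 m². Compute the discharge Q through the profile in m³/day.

0.0236

Flow is perpendicular to layering, so the layers act in series and the equivalent K is the thickness-weighted harmonic mean.
Total thickness L = 4.47 + 6.64 + 12.2 = 23.31 m.
Σ(b_i/K_i) = 4.47/4.31e-06 + 6.64/3.12 + 12.2/23.5 = 1.037e+06 d.
K_eq = L / Σ(b_i/K_i) = 23.31 / 1.037e+06 = 2.248e-05 m/day.
Q = K_eq · A · (Δh/L) = 2.248e-05 × 1490 × (16.4/23.31) = 0.02356 m³/day.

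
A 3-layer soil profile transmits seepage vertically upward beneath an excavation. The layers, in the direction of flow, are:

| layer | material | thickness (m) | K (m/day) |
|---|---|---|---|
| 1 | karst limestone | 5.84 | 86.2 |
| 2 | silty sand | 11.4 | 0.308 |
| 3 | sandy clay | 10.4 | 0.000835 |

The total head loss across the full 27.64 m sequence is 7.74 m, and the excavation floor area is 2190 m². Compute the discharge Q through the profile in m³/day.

Flow is perpendicular to layering, so the layers act in series and the equivalent K is the thickness-weighted harmonic mean.
Total thickness L = 5.84 + 11.4 + 10.4 = 27.64 m.
Σ(b_i/K_i) = 5.84/86.2 + 11.4/0.308 + 10.4/0.000835 = 12492 d.
K_eq = L / Σ(b_i/K_i) = 27.64 / 12492 = 0.002213 m/day.
Q = K_eq · A · (Δh/L) = 0.002213 × 2190 × (7.74/27.64) = 1.357 m³/day.

1.36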